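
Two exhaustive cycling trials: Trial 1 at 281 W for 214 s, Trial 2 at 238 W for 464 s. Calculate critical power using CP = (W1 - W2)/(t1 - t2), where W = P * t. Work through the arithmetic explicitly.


W1 = 281 * 214 = 60134 J
W2 = 238 * 464 = 110432 J
CP = (60134 - 110432) / (214 - 464)
= -50298 / -250
= 201.19 W

201.19 W


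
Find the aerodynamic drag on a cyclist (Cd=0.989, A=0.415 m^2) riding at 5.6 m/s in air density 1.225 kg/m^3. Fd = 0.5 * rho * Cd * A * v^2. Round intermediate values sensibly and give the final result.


Fd = 0.5 * 1.225 * 0.989 * 0.415 * 5.6^2
= 0.5 * 1.225 * 0.989 * 0.415 * 31.36
= 7.884 N

7.884 N


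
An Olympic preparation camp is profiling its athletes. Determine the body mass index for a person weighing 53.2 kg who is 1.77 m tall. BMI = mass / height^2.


BMI = mass / height^2
= 53.2 / 1.77^2
= 53.2 / 3.1329
= 16.98 kg/m^2

16.98 kg/m^2


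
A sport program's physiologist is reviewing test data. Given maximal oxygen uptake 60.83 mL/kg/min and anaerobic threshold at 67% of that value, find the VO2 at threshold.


Percentage as decimal = 0.67
VO2 at AT = 60.83 * 0.67 = 40.76 mL/kg/min

40.76 mL/kg/min


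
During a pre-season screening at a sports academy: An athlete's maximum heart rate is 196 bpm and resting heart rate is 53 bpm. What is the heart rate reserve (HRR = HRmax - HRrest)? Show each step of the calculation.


HRR = HRmax - HRrest
= 196 - 53
= 143 bpm

143 bpm


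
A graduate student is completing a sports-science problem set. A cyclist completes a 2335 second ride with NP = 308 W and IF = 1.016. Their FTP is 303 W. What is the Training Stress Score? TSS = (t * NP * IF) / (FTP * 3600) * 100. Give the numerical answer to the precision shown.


t * NP * IF = 2335 * 308 * 1.016 = 730686.88
FTP * 3600 = 1090800
TSS = (730686.88 / 1090800) * 100 = 66.99

66.99 TSS


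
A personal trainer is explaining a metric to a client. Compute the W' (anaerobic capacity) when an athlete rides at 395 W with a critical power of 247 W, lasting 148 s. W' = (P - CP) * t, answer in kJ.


Above-CP power = 148 W
Duration = 148 s
W' = 148 * 148 = 21904 J
Convert: 21904 / 1000 = 21.904 kJ

21.904 kJ


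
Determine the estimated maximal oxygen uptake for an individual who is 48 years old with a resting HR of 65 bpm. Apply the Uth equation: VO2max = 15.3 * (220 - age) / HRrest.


HRmax = 220 - 48 = 172
VO2max = 15.3 * (172 / 65)
= 15.3 * 2.6462
= 40.49 mL/kg/min

40.49 mL/kg/min


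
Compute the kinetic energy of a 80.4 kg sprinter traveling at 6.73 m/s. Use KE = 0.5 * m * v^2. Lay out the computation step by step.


Velocity squared = 45.2929
KE = 0.5 * 80.4 * 45.2929 = 1820.77 J

1820.77 J


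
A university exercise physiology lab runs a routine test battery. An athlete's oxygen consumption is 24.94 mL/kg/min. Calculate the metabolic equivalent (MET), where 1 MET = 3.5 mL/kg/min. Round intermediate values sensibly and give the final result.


MET = VO2 / 3.5
= 24.94 / 3.5
= 7.13 METs

7.13 METs


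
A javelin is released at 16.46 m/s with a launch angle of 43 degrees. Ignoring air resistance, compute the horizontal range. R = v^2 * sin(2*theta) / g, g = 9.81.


Launch speed squared = 270.9316
sin(2 * 43 deg) = 0.997564
Range = 270.9316 * 0.997564 / 9.81
= 27.551 m

27.551 m


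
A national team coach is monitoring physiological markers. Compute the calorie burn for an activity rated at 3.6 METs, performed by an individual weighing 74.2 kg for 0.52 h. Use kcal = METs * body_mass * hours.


Product of METs and mass = 3.6 * 74.2 = 267.12
Total kcal = 267.12 * 0.52 = 138.9 kcal

138.9 kcal


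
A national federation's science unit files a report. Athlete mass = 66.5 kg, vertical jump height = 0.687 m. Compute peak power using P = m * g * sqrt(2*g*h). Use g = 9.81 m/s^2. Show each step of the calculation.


sqrt(2 * 9.81 * 0.687) = sqrt(13.47894) = 3.671368 m/s
P = 66.5 * 9.81 * 3.671368
= 2395.07 W

2395.07 W


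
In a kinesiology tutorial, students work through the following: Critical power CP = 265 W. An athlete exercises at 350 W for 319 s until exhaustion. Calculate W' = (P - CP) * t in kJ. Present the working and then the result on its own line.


P - CP = 350 - 265 = 85 W
W' = 85 * 319 = 27115 J
= 27115 / 1000 = 27.115 kJ

27.115 kJ


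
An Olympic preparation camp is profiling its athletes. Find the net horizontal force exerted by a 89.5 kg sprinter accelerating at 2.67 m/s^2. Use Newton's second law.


Newton's second law: F = m * a
F = 89.5 * 2.67 = 238.97 N

238.97 N


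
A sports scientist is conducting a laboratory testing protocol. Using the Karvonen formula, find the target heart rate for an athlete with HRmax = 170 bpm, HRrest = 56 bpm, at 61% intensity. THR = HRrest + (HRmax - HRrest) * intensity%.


HRR = 170 - 56 = 114
THR = 56 + 114 * 0.61
= 56 + 69.54
= 125.54 bpm

125.54 bpm


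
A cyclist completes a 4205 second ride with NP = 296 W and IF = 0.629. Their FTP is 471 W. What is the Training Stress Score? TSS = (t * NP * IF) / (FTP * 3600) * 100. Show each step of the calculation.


t * NP * IF = 4205 * 296 * 0.629 = 782903.72
FTP * 3600 = 1695600
TSS = (782903.72 / 1695600) * 100 = 46.17

46.17 TSS


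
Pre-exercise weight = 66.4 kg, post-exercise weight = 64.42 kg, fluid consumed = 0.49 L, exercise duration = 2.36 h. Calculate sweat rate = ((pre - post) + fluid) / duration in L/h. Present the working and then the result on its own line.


Weight loss = 66.4 - 64.42 = 1.98 kg (approx L)
Total sweat = 1.98 + 0.49 = 2.47 L
Sweat rate = 2.47 / 2.36 = 1.047 L/h

1.047 L/h


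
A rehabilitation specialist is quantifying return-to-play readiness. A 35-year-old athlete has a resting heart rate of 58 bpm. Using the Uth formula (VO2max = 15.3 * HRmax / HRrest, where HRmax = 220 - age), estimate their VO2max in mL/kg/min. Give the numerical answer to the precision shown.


HRmax = 220 - 35 = 185 bpm
Ratio = HRmax / HRrest = 185 / 58 = 3.1897
VO2max = 15.3 * 3.1897 = 48.8 mL/kg/min

48.8 mL/kg/min


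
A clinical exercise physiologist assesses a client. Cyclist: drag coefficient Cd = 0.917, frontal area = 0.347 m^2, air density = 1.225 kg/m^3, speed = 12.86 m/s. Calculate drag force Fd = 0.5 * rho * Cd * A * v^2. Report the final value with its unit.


v^2 = 12.86^2 = 165.3796
Fd = 0.5 * 1.225 * 0.917 * 0.347 * 165.3796
= 32.232 N

32.232 N


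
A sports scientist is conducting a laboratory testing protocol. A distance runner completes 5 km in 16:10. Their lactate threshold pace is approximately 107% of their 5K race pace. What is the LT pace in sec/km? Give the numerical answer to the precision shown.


Convert to seconds: 16 min 10 s = 970 s
Pace per km = 970 / 5 = 194.0 s/km
LT pace = 194.0 * 1.07 = 207.58 s/km

207.58 s/km


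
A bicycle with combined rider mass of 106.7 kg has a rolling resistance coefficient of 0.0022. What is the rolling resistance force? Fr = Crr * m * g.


Fr = 0.0022 * 106.7 * 9.81
= 0.23474 * 9.81
= 2.303 N

2.303 N


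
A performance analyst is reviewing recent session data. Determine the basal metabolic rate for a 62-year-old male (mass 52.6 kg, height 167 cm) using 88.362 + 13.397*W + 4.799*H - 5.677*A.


BMR = 88.362 + 13.397*52.6 + 4.799*167 - 5.677*62
= 1242.5 kcal/day

1242.5 kcal/day


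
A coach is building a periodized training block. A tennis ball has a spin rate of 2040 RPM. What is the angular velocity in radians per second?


Convert RPM to rad/s: multiply by 2*pi and divide by 60
omega = 2040 * 2 * pi / 60
= 213.628 rad/s

213.628 rad/s


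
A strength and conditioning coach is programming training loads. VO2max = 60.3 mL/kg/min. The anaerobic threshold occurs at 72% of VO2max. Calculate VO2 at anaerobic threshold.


AT fraction = 72 / 100 = 0.72
AT VO2 = 60.3 * 0.72
= 43.42 mL/kg/min

43.42 mL/kg/min


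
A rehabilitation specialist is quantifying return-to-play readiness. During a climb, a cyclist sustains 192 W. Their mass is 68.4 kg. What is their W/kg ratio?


Power-to-weight = 192 W / 68.4 kg
= 2.807 W/kg

2.807 W/kg


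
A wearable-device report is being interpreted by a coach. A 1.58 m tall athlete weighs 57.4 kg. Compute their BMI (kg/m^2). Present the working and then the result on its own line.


height^2 = 2.4964 m^2
BMI = 57.4 / 2.4964 = 22.99 kg/m^2

22.99 kg/m^2


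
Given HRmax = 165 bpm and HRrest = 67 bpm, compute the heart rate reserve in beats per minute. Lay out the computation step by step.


Heart rate reserve = maximum HR minus resting HR
HRR = 165 - 67 = 98 bpm

98 bpm


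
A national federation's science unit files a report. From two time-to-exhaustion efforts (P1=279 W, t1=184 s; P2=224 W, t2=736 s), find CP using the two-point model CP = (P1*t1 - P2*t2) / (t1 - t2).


Work in trial 1 = 51336 J
Work in trial 2 = 164864 J
Delta work = -113528 J
Delta time = -552 s
CP = -113528 / -552 = 205.67 W

205.67 W


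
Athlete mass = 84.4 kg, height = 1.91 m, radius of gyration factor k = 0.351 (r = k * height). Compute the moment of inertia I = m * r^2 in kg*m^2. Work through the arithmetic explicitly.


r = k * height = 0.351 * 1.91 = 0.67041 m
r^2 = 0.67041^2 = 0.44945
I = 84.4 * 0.44945 = 37.934 kg*m^2

37.934 kg*m^2


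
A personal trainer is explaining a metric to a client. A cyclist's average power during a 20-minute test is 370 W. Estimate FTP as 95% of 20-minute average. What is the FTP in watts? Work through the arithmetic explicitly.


FTP = 20-min power * 0.95
= 370 * 0.95
= 351.5 W

351.5 W


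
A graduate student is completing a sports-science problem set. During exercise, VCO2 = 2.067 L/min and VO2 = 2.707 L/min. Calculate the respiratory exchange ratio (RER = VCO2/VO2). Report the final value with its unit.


RER = VCO2 / VO2
= 2.067 / 2.707
= 0.7636

0.7636


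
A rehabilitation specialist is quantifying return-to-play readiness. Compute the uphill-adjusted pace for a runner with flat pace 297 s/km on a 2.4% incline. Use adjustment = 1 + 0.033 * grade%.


Adjustment factor = 1 + 0.033 * 2.4 = 1.0792
Grade-adjusted pace = 297 * 1.0792 = 320.52 s/km

320.52 s/km


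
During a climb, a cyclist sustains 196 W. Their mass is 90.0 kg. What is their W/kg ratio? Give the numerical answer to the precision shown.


Power-to-weight = 196 W / 90.0 kg
= 2.178 W/kg

2.178 W/kg


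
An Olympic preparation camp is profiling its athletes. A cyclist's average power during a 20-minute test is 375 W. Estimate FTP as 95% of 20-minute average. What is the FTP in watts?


FTP = 20-min power * 0.95
= 375 * 0.95
= 356.25 W

356.25 W


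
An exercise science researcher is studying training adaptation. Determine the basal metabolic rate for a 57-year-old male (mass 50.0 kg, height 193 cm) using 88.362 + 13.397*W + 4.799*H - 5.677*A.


BMR = 88.362 + 13.397*50.0 + 4.799*193 - 5.677*57
= 1360.83 kcal/day

1360.83 kcal/day


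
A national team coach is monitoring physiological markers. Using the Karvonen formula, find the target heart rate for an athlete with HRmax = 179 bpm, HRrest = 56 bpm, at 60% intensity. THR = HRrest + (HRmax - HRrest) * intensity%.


HRR = 179 - 56 = 123
THR = 56 + 123 * 0.6
= 56 + 73.8
= 129.8 bpm

129.8 bpm


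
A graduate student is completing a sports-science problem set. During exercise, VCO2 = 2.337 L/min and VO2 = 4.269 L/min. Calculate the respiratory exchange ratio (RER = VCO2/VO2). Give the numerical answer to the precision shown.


RER = VCO2 / VO2
= 2.337 / 4.269
= 0.5474

0.5474


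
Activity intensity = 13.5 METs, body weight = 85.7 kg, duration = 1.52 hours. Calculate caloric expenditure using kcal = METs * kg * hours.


kcal = 13.5 * 85.7 * 1.52
= 1156.95 * 1.52
= 1758.56 kcal

1758.56 kcal


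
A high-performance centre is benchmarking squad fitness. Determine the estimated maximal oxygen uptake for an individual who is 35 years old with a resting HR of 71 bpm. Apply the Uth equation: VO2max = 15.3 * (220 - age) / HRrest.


HRmax = 220 - 35 = 185
VO2max = 15.3 * (185 / 71)
= 15.3 * 2.6056
= 39.87 mL/kg/min

39.87 mL/kg/min


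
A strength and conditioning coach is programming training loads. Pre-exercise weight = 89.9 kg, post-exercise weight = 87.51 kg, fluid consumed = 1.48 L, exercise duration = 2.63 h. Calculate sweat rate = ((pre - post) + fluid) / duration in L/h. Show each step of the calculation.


Weight loss = 89.9 - 87.51 = 2.39 kg (approx L)
Total sweat = 2.39 + 1.48 = 3.87 L
Sweat rate = 3.87 / 2.63 = 1.471 L/h

1.471 L/h


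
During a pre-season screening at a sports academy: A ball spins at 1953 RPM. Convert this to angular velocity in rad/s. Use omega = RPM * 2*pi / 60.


omega = 1953 * 2 * pi / 60
= 1953 * 6.28318531 / 60
= 12271.061 / 60
= 204.518 rad/s

204.518 rad/s


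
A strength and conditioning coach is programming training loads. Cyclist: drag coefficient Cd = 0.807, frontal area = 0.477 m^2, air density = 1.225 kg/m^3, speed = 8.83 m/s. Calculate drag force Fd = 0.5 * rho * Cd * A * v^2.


v^2 = 8.83^2 = 77.9689
Fd = 0.5 * 1.225 * 0.807 * 0.477 * 77.9689
= 18.383 N

18.383 N


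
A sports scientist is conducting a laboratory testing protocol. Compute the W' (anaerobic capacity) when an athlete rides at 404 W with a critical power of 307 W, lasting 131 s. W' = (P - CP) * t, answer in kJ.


Above-CP power = 97 W
Duration = 131 s
W' = 97 * 131 = 12707 J
Convert: 12707 / 1000 = 12.707 kJ

12.707 kJ


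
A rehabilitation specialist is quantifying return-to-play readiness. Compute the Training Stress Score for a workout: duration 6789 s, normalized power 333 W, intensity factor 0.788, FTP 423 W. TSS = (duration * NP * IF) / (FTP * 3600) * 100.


Product = 6789 * 333 * 0.788 = 1781460.756
Base = 423 * 3600 = 1522800
TSS = 1781460.756 / 1522800 * 100 = 116.99

116.99 TSS


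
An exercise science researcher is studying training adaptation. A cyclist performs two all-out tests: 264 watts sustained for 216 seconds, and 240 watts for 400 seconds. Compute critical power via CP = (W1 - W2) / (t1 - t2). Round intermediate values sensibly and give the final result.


W1 = P1 * t1 = 264 * 216 = 57024 J
W2 = P2 * t2 = 240 * 400 = 96000 J
CP = (57024 - 96000) / (216 - 400)
= 211.83 W

211.83 W


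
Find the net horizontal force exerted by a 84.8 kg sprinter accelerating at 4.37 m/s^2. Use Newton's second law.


Newton's second law: F = m * a
F = 84.8 * 4.37 = 370.58 N

370.58 N


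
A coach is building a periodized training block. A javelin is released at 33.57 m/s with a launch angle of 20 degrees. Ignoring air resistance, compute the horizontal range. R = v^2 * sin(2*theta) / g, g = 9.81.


Launch speed squared = 1126.9449
sin(2 * 20 deg) = 0.642788
Range = 1126.9449 * 0.642788 / 9.81
= 73.842 m

73.842 m


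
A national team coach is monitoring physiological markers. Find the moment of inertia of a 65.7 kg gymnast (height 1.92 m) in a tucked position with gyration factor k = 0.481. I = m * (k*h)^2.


Radius of gyration = 0.481 * 1.92 = 0.92352 m
I = 65.7 * 0.92352^2
= 65.7 * 0.852889
= 56.035 kg*m^2

56.035 kg*m^2


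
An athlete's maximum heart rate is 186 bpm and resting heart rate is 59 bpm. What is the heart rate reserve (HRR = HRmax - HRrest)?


HRR = HRmax - HRrest
= 186 - 59
= 127 bpm

127 bpm


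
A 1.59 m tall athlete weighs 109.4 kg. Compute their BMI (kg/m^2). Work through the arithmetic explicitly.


height^2 = 2.5281 m^2
BMI = 109.4 / 2.5281 = 43.27 kg/m^2

43.27 kg/m^2


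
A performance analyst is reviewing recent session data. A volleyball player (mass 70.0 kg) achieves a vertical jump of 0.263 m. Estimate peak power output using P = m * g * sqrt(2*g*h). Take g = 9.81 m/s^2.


2 * g * h = 2 * 9.81 * 0.263 = 5.16006
sqrt(5.16006) = 2.271577 m/s
P = 70.0 * 9.81 * 2.271577 = 1559.89 W

1559.89 W


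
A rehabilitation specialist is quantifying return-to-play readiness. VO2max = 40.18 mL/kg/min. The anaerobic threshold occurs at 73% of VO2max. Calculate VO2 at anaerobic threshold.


AT fraction = 73 / 100 = 0.73
AT VO2 = 40.18 * 0.73
= 29.33 mL/kg/min

29.33 mL/kg/min


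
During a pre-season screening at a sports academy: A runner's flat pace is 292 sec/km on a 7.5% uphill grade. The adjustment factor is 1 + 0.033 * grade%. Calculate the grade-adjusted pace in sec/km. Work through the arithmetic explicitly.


Factor = 1 + 0.033 * 7.5 = 1.2475
Adjusted pace = 292 * 1.2475
= 364.27 sec/km

364.27 s/km


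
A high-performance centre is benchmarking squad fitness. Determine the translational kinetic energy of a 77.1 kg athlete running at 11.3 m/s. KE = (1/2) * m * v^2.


KE = 0.5 * m * v^2
= 0.5 * 77.1 * 11.3^2
= 0.5 * 77.1 * 127.69
= 4922.45 J

4922.45 J


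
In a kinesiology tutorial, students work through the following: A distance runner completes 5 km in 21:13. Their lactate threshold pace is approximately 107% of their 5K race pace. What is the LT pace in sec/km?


Convert to seconds: 21 min 13 s = 1273 s
Pace per km = 1273 / 5 = 254.6 s/km
LT pace = 254.6 * 1.07 = 272.42 s/km

272.42 s/km


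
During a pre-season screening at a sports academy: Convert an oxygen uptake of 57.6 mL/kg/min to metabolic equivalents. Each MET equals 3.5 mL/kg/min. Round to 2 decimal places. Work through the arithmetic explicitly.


One MET = 3.5 mL/kg/min
Number of METs = 57.6 / 3.5
= 16.46 METs

16.46 METs


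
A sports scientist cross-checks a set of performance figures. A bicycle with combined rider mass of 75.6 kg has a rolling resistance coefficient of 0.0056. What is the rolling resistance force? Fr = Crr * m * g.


Fr = 0.0056 * 75.6 * 9.81
= 0.42336 * 9.81
= 4.153 N

4.153 N


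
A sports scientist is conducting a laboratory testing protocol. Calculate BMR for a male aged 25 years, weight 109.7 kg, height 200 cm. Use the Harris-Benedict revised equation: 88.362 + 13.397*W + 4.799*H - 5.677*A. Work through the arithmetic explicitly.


Substituting values:
W term = 13.397 * 109.7 = 1469.6509
H term = 4.799 * 200 = 959.8
A term = 5.677 * 25 = 141.925
BMR = 2375.89 kcal/day

2375.89 kcal/day


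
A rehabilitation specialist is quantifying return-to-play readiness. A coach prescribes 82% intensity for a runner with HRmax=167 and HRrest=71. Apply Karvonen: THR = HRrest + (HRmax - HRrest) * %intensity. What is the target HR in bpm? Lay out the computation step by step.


Heart rate reserve = 167 - 71 = 96
Intensity fraction = 82 / 100 = 0.82
THR = 71 + 96 * 0.82 = 149.72 bpm

149.72 bpm


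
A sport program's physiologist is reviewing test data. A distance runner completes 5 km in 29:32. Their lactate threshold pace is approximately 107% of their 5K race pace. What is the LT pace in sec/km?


Convert to seconds: 29 min 32 s = 1772 s
Pace per km = 1772 / 5 = 354.4 s/km
LT pace = 354.4 * 1.07 = 379.21 s/km

379.21 s/km


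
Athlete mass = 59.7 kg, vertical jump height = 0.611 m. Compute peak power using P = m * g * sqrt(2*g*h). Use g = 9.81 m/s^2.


sqrt(2 * 9.81 * 0.611) = sqrt(11.98782) = 3.462343 m/s
P = 59.7 * 9.81 * 3.462343
= 2027.75 W

2027.75 W


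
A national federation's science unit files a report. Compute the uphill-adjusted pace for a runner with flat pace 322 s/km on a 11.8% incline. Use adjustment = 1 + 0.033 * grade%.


Adjustment factor = 1 + 0.033 * 11.8 = 1.3894
Grade-adjusted pace = 322 * 1.3894 = 447.39 s/km

447.39 s/km


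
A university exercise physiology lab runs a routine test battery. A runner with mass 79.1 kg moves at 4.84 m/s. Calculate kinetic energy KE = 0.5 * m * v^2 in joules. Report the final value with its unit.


v^2 = 4.84^2 = 23.4256
KE = 0.5 * 79.1 * 23.4256
= 926.48 J

926.48 J


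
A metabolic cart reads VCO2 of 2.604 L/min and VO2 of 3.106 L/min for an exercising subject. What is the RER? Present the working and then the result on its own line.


RER = VCO2 / VO2 = 2.604 / 3.106 = 0.8384

0.8384


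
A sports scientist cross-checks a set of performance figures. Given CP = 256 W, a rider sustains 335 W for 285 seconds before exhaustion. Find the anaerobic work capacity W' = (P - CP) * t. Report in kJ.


Excess power = 335 - 256 = 79 W
Work above CP = 79 * 285 = 22515 J
W' = 22.515 kJ

22.515 kJ


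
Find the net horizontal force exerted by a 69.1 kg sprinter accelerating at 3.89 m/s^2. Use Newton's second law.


Newton's second law: F = m * a
F = 69.1 * 3.89 = 268.8 N

268.8 N


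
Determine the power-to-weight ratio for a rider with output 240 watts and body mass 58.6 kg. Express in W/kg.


P/W = 240 / 58.6 = 4.096 W/kg

4.096 W/kg


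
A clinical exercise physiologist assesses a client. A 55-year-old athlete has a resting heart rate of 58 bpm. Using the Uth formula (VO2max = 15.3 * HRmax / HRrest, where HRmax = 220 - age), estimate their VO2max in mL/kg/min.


HRmax = 220 - 55 = 165 bpm
Ratio = HRmax / HRrest = 165 / 58 = 2.8448
VO2max = 15.3 * 2.8448 = 43.53 mL/kg/min

43.53 mL/kg/min


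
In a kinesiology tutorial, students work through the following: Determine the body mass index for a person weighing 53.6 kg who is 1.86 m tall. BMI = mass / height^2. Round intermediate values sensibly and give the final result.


BMI = mass / height^2
= 53.6 / 1.86^2
= 53.6 / 3.4596
= 15.49 kg/m^2

15.49 kg/m^2


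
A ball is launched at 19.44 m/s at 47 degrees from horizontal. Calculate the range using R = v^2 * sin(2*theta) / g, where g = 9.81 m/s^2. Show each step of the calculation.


sin(2 * 47) = sin(94) = 0.997564
v^2 = 19.44^2 = 377.9136
R = 377.9136 * 0.997564 / 9.81
= 38.429 m

38.429 m


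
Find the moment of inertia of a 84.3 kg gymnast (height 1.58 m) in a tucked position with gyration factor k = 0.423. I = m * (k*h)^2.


Radius of gyration = 0.423 * 1.58 = 0.66834 m
I = 84.3 * 0.66834^2
= 84.3 * 0.446678
= 37.655 kg*m^2

37.655 kg*m^2


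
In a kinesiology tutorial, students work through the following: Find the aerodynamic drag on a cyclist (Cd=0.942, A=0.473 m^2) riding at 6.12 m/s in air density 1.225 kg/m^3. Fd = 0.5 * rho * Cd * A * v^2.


Fd = 0.5 * 1.225 * 0.942 * 0.473 * 6.12^2
= 0.5 * 1.225 * 0.942 * 0.473 * 37.4544
= 10.222 N

10.222 N


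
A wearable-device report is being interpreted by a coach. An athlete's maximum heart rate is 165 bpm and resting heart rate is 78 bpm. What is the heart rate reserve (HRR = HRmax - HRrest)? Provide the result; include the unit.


HRR = HRmax - HRrest
= 165 - 78
= 87 bpm

87 bpm


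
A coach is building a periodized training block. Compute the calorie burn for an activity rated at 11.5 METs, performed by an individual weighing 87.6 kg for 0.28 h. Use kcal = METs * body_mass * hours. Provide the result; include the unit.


Product of METs and mass = 11.5 * 87.6 = 1007.4
Total kcal = 1007.4 * 0.28 = 282.07 kcal

282.07 kcal


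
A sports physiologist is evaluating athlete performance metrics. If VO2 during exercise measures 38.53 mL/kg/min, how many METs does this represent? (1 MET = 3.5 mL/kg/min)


METs = VO2 / 3.5 = 38.53 / 3.5 = 11.01

11.01 METs


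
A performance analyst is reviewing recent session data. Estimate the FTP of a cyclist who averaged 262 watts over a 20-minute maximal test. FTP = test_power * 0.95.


FTP = 262 * 0.95 = 248.9 W

248.9 W


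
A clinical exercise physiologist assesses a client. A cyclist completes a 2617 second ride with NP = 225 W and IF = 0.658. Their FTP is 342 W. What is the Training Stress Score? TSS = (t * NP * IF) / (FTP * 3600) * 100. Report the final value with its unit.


t * NP * IF = 2617 * 225 * 0.658 = 387446.85
FTP * 3600 = 1231200
TSS = (387446.85 / 1231200) * 100 = 31.47

31.47 TSS


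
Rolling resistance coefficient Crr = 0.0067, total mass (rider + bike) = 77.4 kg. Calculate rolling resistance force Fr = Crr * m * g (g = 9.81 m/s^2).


Fr = Crr * m * g
= 0.0067 * 77.4 * 9.81
= 5.087 N

5.087 N


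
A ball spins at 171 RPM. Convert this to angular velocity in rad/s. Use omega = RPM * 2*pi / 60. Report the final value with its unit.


omega = 171 * 2 * pi / 60
= 171 * 6.28318531 / 60
= 1074.425 / 60
= 17.907 rad/s

17.907 rad/s


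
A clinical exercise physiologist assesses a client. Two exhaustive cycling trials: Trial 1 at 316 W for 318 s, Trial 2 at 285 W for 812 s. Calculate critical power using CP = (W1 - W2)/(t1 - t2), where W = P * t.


W1 = 316 * 318 = 100488 J
W2 = 285 * 812 = 231420 J
CP = (100488 - 231420) / (318 - 812)
= -130932 / -494
= 265.04 W

265.04 W


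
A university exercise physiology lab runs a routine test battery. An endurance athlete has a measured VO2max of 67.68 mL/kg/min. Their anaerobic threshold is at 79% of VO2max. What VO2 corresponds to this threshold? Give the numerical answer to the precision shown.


Anaerobic threshold VO2 = VO2max * 79%
= 67.68 * 0.79
= 53.47 mL/kg/min

53.47 mL/kg/min


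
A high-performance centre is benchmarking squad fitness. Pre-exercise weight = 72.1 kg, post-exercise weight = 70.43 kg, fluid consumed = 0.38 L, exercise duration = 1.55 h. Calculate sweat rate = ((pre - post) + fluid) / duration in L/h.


Weight loss = 72.1 - 70.43 = 1.67 kg (approx L)
Total sweat = 1.67 + 0.38 = 2.05 L
Sweat rate = 2.05 / 1.55 = 1.323 L/h

1.323 L/h


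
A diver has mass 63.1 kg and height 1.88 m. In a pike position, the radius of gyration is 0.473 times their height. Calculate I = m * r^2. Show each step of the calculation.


r = 0.473 * 1.88 = 0.88924 m
I = m * r^2 = 63.1 * 0.790748 = 49.896 kg*m^2

49.896 kg*m^2


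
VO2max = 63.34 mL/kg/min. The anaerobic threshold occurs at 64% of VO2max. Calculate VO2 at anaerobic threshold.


AT fraction = 64 / 100 = 0.64
AT VO2 = 63.34 * 0.64
= 40.54 mL/kg/min

40.54 mL/kg/min


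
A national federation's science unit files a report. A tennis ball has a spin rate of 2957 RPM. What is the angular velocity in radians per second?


Convert RPM to rad/s: multiply by 2*pi and divide by 60
omega = 2957 * 2 * pi / 60
= 309.656 rad/s

309.656 rad/s


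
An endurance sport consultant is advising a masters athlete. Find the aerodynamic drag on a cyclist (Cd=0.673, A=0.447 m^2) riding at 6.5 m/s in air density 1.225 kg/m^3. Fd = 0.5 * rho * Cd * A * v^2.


Fd = 0.5 * 1.225 * 0.673 * 0.447 * 6.5^2
= 0.5 * 1.225 * 0.673 * 0.447 * 42.25
= 7.785 N

7.785 N


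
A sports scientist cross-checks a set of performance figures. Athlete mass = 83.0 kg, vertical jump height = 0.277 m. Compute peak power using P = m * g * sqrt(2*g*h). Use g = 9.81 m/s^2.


sqrt(2 * 9.81 * 0.277) = sqrt(5.43474) = 2.331253 m/s
P = 83.0 * 9.81 * 2.331253
= 1898.18 W

1898.18 W


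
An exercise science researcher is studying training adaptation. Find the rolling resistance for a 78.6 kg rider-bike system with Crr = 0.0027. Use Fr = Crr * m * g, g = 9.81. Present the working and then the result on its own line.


m * g = 78.6 * 9.81 = 771.066 N
Fr = 0.0027 * 771.066 = 2.082 N

2.082 N


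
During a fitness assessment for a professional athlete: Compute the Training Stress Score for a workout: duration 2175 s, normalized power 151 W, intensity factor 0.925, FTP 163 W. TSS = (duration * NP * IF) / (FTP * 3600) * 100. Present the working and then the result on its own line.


Product = 2175 * 151 * 0.925 = 303793.125
Base = 163 * 3600 = 586800
TSS = 303793.125 / 586800 * 100 = 51.77

51.77 TSS


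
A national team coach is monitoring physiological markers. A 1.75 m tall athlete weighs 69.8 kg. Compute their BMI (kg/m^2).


height^2 = 3.0625 m^2
BMI = 69.8 / 3.0625 = 22.79 kg/m^2

22.79 kg/m^2


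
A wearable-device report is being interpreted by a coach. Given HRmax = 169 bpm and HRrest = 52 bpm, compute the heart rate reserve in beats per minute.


Heart rate reserve = maximum HR minus resting HR
HRR = 169 - 52 = 117 bpm

117 bpm


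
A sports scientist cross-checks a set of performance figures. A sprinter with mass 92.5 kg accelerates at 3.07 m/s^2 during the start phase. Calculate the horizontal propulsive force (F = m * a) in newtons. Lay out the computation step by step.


F = m * a
= 92.5 * 3.07
= 283.98 N

283.98 N


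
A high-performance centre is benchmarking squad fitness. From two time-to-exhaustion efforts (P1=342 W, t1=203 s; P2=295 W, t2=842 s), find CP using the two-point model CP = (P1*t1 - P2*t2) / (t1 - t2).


Work in trial 1 = 69426 J
Work in trial 2 = 248390 J
Delta work = -178964 J
Delta time = -639 s
CP = -178964 / -639 = 280.07 W

280.07 W


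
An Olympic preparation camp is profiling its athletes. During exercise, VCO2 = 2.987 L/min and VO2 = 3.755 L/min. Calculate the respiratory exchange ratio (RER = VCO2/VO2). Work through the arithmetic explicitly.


RER = VCO2 / VO2
= 2.987 / 3.755
= 0.7955

0.7955


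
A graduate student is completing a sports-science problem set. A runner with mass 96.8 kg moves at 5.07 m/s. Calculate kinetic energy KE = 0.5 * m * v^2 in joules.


v^2 = 5.07^2 = 25.7049
KE = 0.5 * 96.8 * 25.7049
= 1244.12 J

1244.12 J


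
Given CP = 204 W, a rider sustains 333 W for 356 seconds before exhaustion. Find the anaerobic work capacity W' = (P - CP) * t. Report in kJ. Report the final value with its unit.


Excess power = 333 - 204 = 129 W
Work above CP = 129 * 356 = 45924 J
W' = 45.924 kJ

45.924 kJ


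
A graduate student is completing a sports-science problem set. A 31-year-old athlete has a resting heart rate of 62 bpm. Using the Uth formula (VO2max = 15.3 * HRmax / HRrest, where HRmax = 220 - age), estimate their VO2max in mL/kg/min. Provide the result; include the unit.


HRmax = 220 - 31 = 189 bpm
Ratio = HRmax / HRrest = 189 / 62 = 3.0484
VO2max = 15.3 * 3.0484 = 46.64 mL/kg/min

46.64 mL/kg/min


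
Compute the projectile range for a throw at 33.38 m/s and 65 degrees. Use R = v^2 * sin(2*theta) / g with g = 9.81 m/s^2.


Two times the angle = 130 degrees
sin(130) = 0.766044
R = 1114.2244 * 0.766044 / 9.81 = 87.008 m

87.008 m


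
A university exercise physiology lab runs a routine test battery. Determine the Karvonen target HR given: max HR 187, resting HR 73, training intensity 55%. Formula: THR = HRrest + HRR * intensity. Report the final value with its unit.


HRR = HRmax - HRrest = 187 - 73 = 114
THR = 73 + 114 * 0.55
= 135.7 bpm

135.7 bpm


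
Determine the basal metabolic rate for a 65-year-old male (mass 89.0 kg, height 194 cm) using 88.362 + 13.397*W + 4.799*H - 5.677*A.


BMR = 88.362 + 13.397*89.0 + 4.799*194 - 5.677*65
= 1842.7 kcal/day

1842.7 kcal/day


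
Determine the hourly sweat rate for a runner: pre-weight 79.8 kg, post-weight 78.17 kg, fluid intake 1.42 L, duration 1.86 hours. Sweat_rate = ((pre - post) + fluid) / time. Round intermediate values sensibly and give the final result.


Mass lost = 79.8 - 78.17 = 1.63 kg
Add fluid consumed: 1.63 + 1.42 = 3.05 L total sweat
Sweat rate = 3.05 / 1.86 = 1.64 L/h

1.64 L/h


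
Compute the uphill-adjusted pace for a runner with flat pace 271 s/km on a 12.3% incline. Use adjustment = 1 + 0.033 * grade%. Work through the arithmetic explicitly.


Adjustment factor = 1 + 0.033 * 12.3 = 1.4059
Grade-adjusted pace = 271 * 1.4059 = 381.0 s/km

381.0 s/km


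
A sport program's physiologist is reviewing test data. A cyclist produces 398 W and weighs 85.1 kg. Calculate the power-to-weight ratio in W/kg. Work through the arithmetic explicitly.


P/W = power / mass
= 398 / 85.1
= 4.677 W/kg

4.677 W/kg


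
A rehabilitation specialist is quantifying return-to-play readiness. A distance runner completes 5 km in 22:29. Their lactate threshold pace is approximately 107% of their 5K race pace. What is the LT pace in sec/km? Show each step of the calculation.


Convert to seconds: 22 min 29 s = 1349 s
Pace per km = 1349 / 5 = 269.8 s/km
LT pace = 269.8 * 1.07 = 288.69 s/km

288.69 s/km


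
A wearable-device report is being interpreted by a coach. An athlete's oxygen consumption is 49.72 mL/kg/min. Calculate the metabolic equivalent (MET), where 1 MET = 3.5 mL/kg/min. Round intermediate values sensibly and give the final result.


MET = VO2 / 3.5
= 49.72 / 3.5
= 14.21 METs

14.21 METs


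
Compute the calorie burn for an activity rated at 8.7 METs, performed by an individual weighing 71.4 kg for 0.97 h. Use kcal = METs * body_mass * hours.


Product of METs and mass = 8.7 * 71.4 = 621.18
Total kcal = 621.18 * 0.97 = 602.54 kcal

602.54 kcal


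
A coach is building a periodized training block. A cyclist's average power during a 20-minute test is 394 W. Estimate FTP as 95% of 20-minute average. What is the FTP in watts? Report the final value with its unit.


FTP = 20-min power * 0.95
= 394 * 0.95
= 374.3 W

374.3 W


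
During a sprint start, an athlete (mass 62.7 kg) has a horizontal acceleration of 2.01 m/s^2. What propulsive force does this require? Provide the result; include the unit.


Propulsive force = mass * acceleration
= 62.7 kg * 2.01 m/s^2
= 126.03 N

126.03 N


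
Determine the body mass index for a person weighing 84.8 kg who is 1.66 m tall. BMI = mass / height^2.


BMI = mass / height^2
= 84.8 / 1.66^2
= 84.8 / 2.7556
= 30.77 kg/m^2

30.77 kg/m^2


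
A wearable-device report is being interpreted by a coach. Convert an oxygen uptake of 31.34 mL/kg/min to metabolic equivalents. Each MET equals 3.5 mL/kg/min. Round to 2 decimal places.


One MET = 3.5 mL/kg/min
Number of METs = 31.34 / 3.5
= 8.95 METs

8.95 METs


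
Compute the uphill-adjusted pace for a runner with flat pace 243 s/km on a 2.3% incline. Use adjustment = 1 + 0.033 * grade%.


Adjustment factor = 1 + 0.033 * 2.3 = 1.0759
Grade-adjusted pace = 243 * 1.0759 = 261.44 s/km

261.44 s/km


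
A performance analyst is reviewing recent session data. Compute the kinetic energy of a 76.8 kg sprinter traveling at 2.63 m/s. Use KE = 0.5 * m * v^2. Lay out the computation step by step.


Velocity squared = 6.9169
KE = 0.5 * 76.8 * 6.9169 = 265.61 J

265.61 J


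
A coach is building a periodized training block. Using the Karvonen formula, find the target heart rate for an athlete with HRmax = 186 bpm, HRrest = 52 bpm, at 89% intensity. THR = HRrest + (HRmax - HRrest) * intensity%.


HRR = 186 - 52 = 134
THR = 52 + 134 * 0.89
= 52 + 119.26
= 171.26 bpm

171.26 bpm


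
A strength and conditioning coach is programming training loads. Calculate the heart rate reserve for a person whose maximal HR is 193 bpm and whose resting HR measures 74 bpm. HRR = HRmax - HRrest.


HRmax = 193 bpm
HRrest = 74 bpm
HRR = 193 - 74 = 119 bpm

119 bpm


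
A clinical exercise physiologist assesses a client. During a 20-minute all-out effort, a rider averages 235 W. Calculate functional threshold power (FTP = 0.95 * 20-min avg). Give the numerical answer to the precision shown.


FTP = 0.95 * 235
= 223.25 W

223.25 W


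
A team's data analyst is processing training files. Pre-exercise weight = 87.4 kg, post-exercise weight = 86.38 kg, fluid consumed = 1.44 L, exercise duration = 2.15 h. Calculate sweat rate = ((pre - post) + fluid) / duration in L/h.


Weight loss = 87.4 - 86.38 = 1.02 kg (approx L)
Total sweat = 1.02 + 1.44 = 2.46 L
Sweat rate = 2.46 / 2.15 = 1.144 L/h

1.144 L/h


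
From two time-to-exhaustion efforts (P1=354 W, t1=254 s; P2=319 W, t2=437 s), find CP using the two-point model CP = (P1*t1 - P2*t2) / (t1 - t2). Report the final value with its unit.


Work in trial 1 = 89916 J
Work in trial 2 = 139403 J
Delta work = -49487 J
Delta time = -183 s
CP = -49487 / -183 = 270.42 W

270.42 W


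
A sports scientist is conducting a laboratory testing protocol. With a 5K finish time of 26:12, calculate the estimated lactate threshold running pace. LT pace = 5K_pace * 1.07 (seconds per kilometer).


Race duration = 1572 s for 5 km
Average pace = 1572 / 5 = 314.4 s/km
LT pace = 314.4 * 1.07
= 336.41 s/km

336.41 s/km


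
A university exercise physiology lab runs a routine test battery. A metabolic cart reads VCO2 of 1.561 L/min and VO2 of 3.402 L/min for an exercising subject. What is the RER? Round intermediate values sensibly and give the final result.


RER = VCO2 / VO2 = 1.561 / 3.402 = 0.4588

0.4588


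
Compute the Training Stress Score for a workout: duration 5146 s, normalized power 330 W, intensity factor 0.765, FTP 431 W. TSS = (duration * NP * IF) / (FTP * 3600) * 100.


Product = 5146 * 330 * 0.765 = 1299107.7
Base = 431 * 3600 = 1551600
TSS = 1299107.7 / 1551600 * 100 = 83.73

83.73 TSS


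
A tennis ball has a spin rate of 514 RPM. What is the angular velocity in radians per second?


Convert RPM to rad/s: multiply by 2*pi and divide by 60
omega = 514 * 2 * pi / 60
= 53.826 rad/s

53.826 rad/s


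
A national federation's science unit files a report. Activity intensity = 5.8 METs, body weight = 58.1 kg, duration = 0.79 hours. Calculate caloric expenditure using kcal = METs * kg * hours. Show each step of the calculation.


kcal = 5.8 * 58.1 * 0.79
= 336.98 * 0.79
= 266.21 kcal

266.21 kcal


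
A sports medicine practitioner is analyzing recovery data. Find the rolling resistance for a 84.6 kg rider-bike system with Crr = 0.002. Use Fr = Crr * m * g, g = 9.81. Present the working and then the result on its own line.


m * g = 84.6 * 9.81 = 829.926 N
Fr = 0.002 * 829.926 = 1.66 N

1.66 N


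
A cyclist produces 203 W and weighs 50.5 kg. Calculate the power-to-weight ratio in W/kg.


P/W = power / mass
= 203 / 50.5
= 4.02 W/kg

4.02 W/kg


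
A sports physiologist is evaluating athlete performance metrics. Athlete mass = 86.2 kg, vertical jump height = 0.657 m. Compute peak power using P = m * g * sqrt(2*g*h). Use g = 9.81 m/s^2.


sqrt(2 * 9.81 * 0.657) = sqrt(12.89034) = 3.590312 m/s
P = 86.2 * 9.81 * 3.590312
= 3036.05 W

3036.05 W


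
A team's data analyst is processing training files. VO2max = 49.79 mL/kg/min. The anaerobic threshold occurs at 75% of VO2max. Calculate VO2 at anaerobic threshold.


AT fraction = 75 / 100 = 0.75
AT VO2 = 49.79 * 0.75
= 37.34 mL/kg/min

37.34 mL/kg/min


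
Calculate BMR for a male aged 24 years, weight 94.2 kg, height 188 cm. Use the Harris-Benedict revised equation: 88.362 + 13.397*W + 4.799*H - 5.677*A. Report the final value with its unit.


Substituting values:
W term = 13.397 * 94.2 = 1261.9974
H term = 4.799 * 188 = 902.212
A term = 5.677 * 24 = 136.248
BMR = 2116.32 kcal/day

2116.32 kcal/day


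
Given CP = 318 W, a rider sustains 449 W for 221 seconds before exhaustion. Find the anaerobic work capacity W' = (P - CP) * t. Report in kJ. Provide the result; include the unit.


Excess power = 449 - 318 = 131 W
Work above CP = 131 * 221 = 28951 J
W' = 28.951 kJ

28.951 kJ


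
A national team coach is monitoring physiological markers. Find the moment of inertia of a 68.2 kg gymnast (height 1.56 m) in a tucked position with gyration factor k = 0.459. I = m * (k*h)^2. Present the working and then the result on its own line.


Radius of gyration = 0.459 * 1.56 = 0.71604 m
I = 68.2 * 0.71604^2
= 68.2 * 0.512713
= 34.967 kg*m^2

34.967 kg*m^2


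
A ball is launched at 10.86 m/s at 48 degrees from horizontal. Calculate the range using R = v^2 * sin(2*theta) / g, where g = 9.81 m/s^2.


sin(2 * 48) = sin(96) = 0.994522
v^2 = 10.86^2 = 117.9396
R = 117.9396 * 0.994522 / 9.81
= 11.957 m

11.957 m


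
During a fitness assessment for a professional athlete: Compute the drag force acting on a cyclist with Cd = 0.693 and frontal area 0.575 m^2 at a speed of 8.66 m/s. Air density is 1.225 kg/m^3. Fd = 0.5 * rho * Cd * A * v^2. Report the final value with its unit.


Step 1: v^2 = 74.9956
Step 2: Fd = 0.5 * 1.225 * 0.693 * 0.575 * 74.9956
= 18.304 N

18.304 N


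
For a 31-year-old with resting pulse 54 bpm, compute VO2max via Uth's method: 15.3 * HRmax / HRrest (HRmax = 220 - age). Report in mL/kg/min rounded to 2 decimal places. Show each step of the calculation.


Step 1: HRmax = 220 - 31 = 189 bpm
Step 2: Ratio = 189 / 54 = 3.5
Step 3: VO2max = 15.3 * 3.5 = 53.55 mL/kg/min

53.55 mL/kg/min
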